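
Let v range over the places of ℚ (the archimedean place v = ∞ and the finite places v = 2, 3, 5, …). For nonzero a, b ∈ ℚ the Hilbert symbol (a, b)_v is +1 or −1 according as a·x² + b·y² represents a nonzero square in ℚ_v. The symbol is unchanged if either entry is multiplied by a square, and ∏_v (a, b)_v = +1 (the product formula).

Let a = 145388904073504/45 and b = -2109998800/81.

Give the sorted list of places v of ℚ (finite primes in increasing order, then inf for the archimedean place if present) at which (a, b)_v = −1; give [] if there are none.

(a, b) ≡ (170, -13) mod (ℚ^×)²; places V = {2, 3, 5, 7, 13, 17, 19, 23, ∞}.
(a,b)_3: α=-2, u≡2; β=-4, v≡2 (mod 3); (2|3)=-1, (2|3)=-1; sign (−1)^0·-1^-4·-1^-2 = +1.
(a,b)_17: α=1, u≡6; β=0, v≡2 (mod 17); (6|17)=-1, (2|17)=+1; sign (−1)^0·-1^0·+1^1 = +1.
(a,b)_19: α=2, u≡18; β=0, v≡6 (mod 19); (18|19)=-1, (6|19)=+1; sign (−1)^0·-1^0·+1^2 = +1.
(a,b)_23: α=2, u≡12; β=0, v≡11 (mod 23); (12|23)=+1, (11|23)=-1; sign (−1)^0·+1^0·-1^2 = +1.
(a,b)_∞: sgn(170)=+, sgn(-13)=−, so +1.
(a,b)_2: α=5, β=4; u≡5, v≡3 (mod 8); ε(u)ε(v)=0·1, αω(v)=5·1, βω(u)=4·1; sum ≡ 1  ⇒  -1.
(a,b)_13: α=4, u≡12; β=3, v≡9 (mod 13); (12|13)=+1, (9|13)=+1; sign (−1)^0·+1^3·+1^4 = +1.
(a,b)_7: α=2, u≡1; β=4, v≡2 (mod 7); (1|7)=+1, (2|7)=+1; sign (−1)^0·+1^4·+1^2 = +1.
(a,b)_5: α=-1, u≡1; β=2, v≡3 (mod 5); (1|5)=+1, (3|5)=-1; sign (−1)^0·+1^2·-1^-1 = -1.
Ram(170, -13) = {2, 5}; no ℚ_2-point on the conic.

[2, 5]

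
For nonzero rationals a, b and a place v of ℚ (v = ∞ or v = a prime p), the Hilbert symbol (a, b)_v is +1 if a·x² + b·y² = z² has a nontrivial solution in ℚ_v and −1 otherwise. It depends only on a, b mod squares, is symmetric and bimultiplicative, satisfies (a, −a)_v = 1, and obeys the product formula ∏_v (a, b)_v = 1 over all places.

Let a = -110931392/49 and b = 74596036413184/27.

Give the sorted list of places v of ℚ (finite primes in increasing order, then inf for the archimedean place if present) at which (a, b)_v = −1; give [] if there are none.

(a, b) ≡ (-1733303, 26013) mod (ℚ^×)²; places V = {2, 3, 7, 11, 13, 17, 23, 29, 31, ∞}.
(a,b)_3: α=0, u≡1; β=-3, v≡1 (mod 3); (1|3)=+1, (1|3)=+1; sign (−1)^0·+1^-3·+1^0 = +1.
(a,b)_2: α=6, β=8; u≡1, v≡5 (mod 8); ε(u)ε(v)=0·0, αω(v)=6·1, βω(u)=8·0; sum ≡ 0  ⇒  +1.
(a,b)_11: α=1, u≡8; β=2, v≡4 (mod 11); (8|11)=-1, (4|11)=+1; sign (−1)^0·-1^2·+1^1 = +1.
(a,b)_23: α=1, u≡14; β=1, v≡1 (mod 23); (14|23)=-1, (1|23)=+1; sign (−1)^1·-1^1·+1^1 = +1.
(a,b)_7: α=-2, u≡2; β=0, v≡1 (mod 7); (2|7)=+1, (1|7)=+1; sign (−1)^0·+1^0·+1^-2 = +1.
(a,b)_∞: sgn(-1733303)=−, sgn(26013)=+, so +1.
(a,b)_31: α=1, u≡15; β=2, v≡18 (mod 31); (15|31)=-1, (18|31)=+1; sign (−1)^0·-1^2·+1^1 = +1.
(a,b)_29: α=0, u≡11; β=1, v≡14 (mod 29); (11|29)=-1, (14|29)=-1; sign (−1)^0·-1^1·-1^0 = -1.
(a,b)_13: α=1, u≡12; β=1, v≡10 (mod 13); (12|13)=+1, (10|13)=+1; sign (−1)^0·+1^1·+1^1 = +1.
(a,b)_17: α=1, u≡14; β=2, v≡12 (mod 17); (14|17)=-1, (12|17)=-1; sign (−1)^0·-1^2·-1^1 = -1.
|Ram(-1733303, 26013)| = 2, even; anisotropic at {17, 29}.

[17, 29]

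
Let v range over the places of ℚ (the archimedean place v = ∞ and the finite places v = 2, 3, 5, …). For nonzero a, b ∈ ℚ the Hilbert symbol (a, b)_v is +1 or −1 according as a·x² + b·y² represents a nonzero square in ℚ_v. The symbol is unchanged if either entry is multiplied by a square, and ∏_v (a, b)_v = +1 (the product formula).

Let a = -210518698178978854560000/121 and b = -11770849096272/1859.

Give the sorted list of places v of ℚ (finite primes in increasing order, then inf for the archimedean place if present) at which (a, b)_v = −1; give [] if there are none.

(a, b) ≡ (-156009, -63495663) mod (ℚ^×)²; places V = {2, 3, 5, 7, 11, 13, 17, 19, 23, 37, ∞}.
(a,b)_37: α=2, u≡15; β=1, v≡19 (mod 37); (15|37)=-1, (19|37)=-1; sign (−1)^0·-1^1·-1^2 = -1.
(a,b)_3: α=11, u≡2; β=3, v≡1 (mod 3); (2|3)=-1, (1|3)=+1; sign (−1)^1·-1^3·+1^11 = +1.
(a,b)_19: α=3, u≡16; β=1, v≡10 (mod 19); (16|19)=+1, (10|19)=-1; sign (−1)^1·+1^1·-1^3 = +1.
(a,b)_11: α=-2, u≡5; β=-1, v≡5 (mod 11); (5|11)=+1, (5|11)=+1; sign (−1)^0·+1^-1·+1^-2 = +1.
(a,b)_7: α=1, u≡1; β=3, v≡4 (mod 7); (1|7)=+1, (4|7)=+1; sign (−1)^1·+1^3·+1^1 = -1.
(a,b)_5: α=4, u≡4; β=0, v≡2 (mod 5); (4|5)=+1, (2|5)=-1; sign (−1)^0·+1^0·-1^4 = +1.
(a,b)_17: α=3, u≡6; β=3, v≡10 (mod 17); (6|17)=-1, (10|17)=-1; sign (−1)^0·-1^3·-1^3 = +1.
(a,b)_2: α=8, β=4; u≡7, v≡1 (mod 8); ε(u)ε(v)=1·0, αω(v)=8·0, βω(u)=4·0; sum ≡ 0  ⇒  +1.
(a,b)_13: α=0, u≡3; β=-2, v≡3 (mod 13); (3|13)=+1, (3|13)=+1; sign (−1)^0·+1^-2·+1^0 = +1.
(a,b)_23: α=1, u≡16; β=1, v≡18 (mod 23); (16|23)=+1, (18|23)=+1; sign (−1)^1·+1^1·+1^1 = -1.
(a,b)_∞: sgn(-156009)=−, sgn(-63495663)=−, so -1.
|Ram(-156009, -63495663)| = 4, even; anisotropic at {7, 23, 37, ∞}.

[7, 23, 37, inf]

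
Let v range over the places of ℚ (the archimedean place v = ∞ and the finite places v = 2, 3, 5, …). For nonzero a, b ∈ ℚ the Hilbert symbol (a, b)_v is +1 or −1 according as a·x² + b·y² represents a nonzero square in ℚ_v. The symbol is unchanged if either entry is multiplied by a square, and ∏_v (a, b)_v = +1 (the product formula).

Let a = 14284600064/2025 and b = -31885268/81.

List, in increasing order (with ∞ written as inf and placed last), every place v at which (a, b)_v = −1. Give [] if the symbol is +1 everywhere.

[2, 7, 17, 23]

Mod squares: a ≡ 55799219, b ≡ -7971317. Check v ∈ {∞, 2, 3, 5, 7, 17, 19, 23, 29, 37}.
v=29: a=29^1·(≡19), b=29^1·(≡17) mod 29; (19|29)=-1, (17|29)=-1; (−1)^{1·1·14}·(-1)^1·(-1)^1 = +1.
v=7: a=7^1·(≡1), b=7^0·(≡3) mod 7; (1|7)=+1, (3|7)=-1; (−1)^{1·0·3}·(+1)^0·(-1)^1 = -1.
v=3: a=3^-4·(≡2), b=3^-4·(≡1) mod 3; (2|3)=-1, (1|3)=+1; (−1)^{-4·-4·1}·(-1)^-4·(+1)^-4 = +1.
v=23: a=23^1·(≡16), b=23^1·(≡18) mod 23; (16|23)=+1, (18|23)=+1; (−1)^{1·1·11}·(+1)^1·(+1)^1 = -1.
v=5: a=5^-2·(≡4), b=5^0·(≡2) mod 5; (4|5)=+1, (2|5)=-1; (−1)^{-2·0·2}·(+1)^0·(-1)^-2 = +1.
v=19: a=19^1·(≡16), b=19^1·(≡12) mod 19; (16|19)=+1, (12|19)=-1; (−1)^{1·1·9}·(+1)^1·(-1)^1 = +1.
v=∞: 55799219 > 0 and -7971317 < 0  ⇒  (a,b)_∞ = +1.
v=17: a=17^1·(≡16), b=17^1·(≡7) mod 17; (16|17)=+1, (7|17)=-1; (−1)^{1·1·8}·(+1)^1·(-1)^1 = -1.
v=37: a=37^1·(≡16), b=37^1·(≡11) mod 37; (16|37)=+1, (11|37)=+1; (−1)^{1·1·18}·(+1)^1·(+1)^1 = +1.
v=2: v_2(a)=8, v_2(b)=2; units ≡ 3, 3 (mod 8); ε·ε+αω+βω = 1·1+8·1+2·1 ≡ 1  ⇒  (a,b)_2 = -1.
(55799219, -7971317 / ℚ) ramifies at {2, 7, 17, 23}: a division algebra.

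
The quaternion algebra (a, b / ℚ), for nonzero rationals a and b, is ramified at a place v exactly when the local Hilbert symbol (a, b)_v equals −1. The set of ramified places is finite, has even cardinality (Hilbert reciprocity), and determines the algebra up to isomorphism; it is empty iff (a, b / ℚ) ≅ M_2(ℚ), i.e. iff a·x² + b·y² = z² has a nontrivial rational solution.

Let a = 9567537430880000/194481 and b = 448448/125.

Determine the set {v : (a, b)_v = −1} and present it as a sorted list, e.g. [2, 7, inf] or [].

Mod squares: a ≡ 143, b ≡ 715. Check v ∈ {∞, 2, 3, 5, 7, 11, 13}.
v=7: a=7^-4·(≡3), b=7^2·(≡4) mod 7; (3|7)=-1, (4|7)=+1; (−1)^{-4·2·3}·(-1)^2·(+1)^-4 = +1.
v=2: v_2(a)=8, v_2(b)=6; units ≡ 7, 3 (mod 8); ε·ε+αω+βω = 1·1+8·1+6·0 ≡ 1  ⇒  (a,b)_2 = -1.
v=3: a=3^-4·(≡2), b=3^0·(≡1) mod 3; (2|3)=-1, (1|3)=+1; (−1)^{-4·0·1}·(-1)^0·(+1)^-4 = +1.
v=11: a=11^5·(≡6), b=11^1·(≡6) mod 11; (6|11)=-1, (6|11)=-1; (−1)^{5·1·5}·(-1)^1·(-1)^5 = -1.
v=5: a=5^4·(≡3), b=5^-3·(≡3) mod 5; (3|5)=-1, (3|5)=-1; (−1)^{4·-3·2}·(-1)^-3·(-1)^4 = -1.
v=13: a=13^5·(≡11), b=13^1·(≡9) mod 13; (11|13)=-1, (9|13)=+1; (−1)^{5·1·6}·(-1)^1·(+1)^5 = -1.
v=∞: 143 > 0 and 715 > 0  ⇒  (a,b)_∞ = +1.
|Ram(143, 715)| = 4, even; anisotropic at {2, 5, 11, 13}.

[2, 5, 11, 13]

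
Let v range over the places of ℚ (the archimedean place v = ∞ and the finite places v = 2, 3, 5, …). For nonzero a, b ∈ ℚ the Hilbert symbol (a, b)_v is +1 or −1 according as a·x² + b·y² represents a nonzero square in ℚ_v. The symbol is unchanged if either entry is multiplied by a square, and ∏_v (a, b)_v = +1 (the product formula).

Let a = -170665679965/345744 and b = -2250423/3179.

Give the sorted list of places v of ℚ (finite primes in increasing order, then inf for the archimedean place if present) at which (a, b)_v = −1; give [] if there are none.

Mod squares: a ≡ -3565, b ≡ -77. Check v ∈ {∞, 2, 3, 5, 7, 11, 17, 23, 31, 37}.
v=11: a=11^2·(≡6), b=11^-1·(≡4) mod 11; (6|11)=-1, (4|11)=+1; (−1)^{2·-1·5}·(-1)^-1·(+1)^2 = -1.
v=7: a=7^-4·(≡6), b=7^3·(≡5) mod 7; (6|7)=-1, (5|7)=-1; (−1)^{-4·3·3}·(-1)^3·(-1)^-4 = -1.
v=37: a=37^2·(≡6), b=37^0·(≡3) mod 37; (6|37)=-1, (3|37)=+1; (−1)^{2·0·18}·(-1)^0·(+1)^2 = +1.
v=∞: -3565 < 0 and -77 < 0  ⇒  (a,b)_∞ = -1.
v=23: a=23^1·(≡12), b=23^0·(≡7) mod 23; (12|23)=+1, (7|23)=-1; (−1)^{1·0·11}·(+1)^0·(-1)^1 = -1.
v=3: a=3^-2·(≡2), b=3^8·(≡1) mod 3; (2|3)=-1, (1|3)=+1; (−1)^{-2·8·1}·(-1)^8·(+1)^-2 = +1.
v=5: a=5^1·(≡3), b=5^0·(≡3) mod 5; (3|5)=-1, (3|5)=-1; (−1)^{1·0·2}·(-1)^0·(-1)^1 = -1.
v=31: a=31^1·(≡14), b=31^0·(≡25) mod 31; (14|31)=+1, (25|31)=+1; (−1)^{1·0·15}·(+1)^0·(+1)^1 = +1.
v=17: a=17^2·(≡6), b=17^-2·(≡8) mod 17; (6|17)=-1, (8|17)=+1; (−1)^{2·-2·8}·(-1)^-2·(+1)^2 = +1.
v=2: v_2(a)=-4, v_2(b)=0; units ≡ 3, 3 (mod 8); ε·ε+αω+βω = 1·1+-4·1+0·1 ≡ 1  ⇒  (a,b)_2 = -1.
|Ram(-3565, -77)| = 6, even; anisotropic at {2, 5, 7, 11, 23, ∞}.

[2, 5, 7, 11, 23, inf]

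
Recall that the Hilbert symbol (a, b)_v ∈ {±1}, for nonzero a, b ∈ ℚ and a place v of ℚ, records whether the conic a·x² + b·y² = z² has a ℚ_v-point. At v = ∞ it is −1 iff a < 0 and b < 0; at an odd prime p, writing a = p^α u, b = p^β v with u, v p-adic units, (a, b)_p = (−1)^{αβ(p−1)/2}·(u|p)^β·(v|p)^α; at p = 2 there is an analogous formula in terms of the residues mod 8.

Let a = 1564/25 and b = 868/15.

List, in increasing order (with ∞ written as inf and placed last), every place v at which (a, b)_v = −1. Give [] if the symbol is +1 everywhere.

[2, 7]

(a, b) ≡ (391, 3255) mod (ℚ^×)²; places V = {2, 3, 5, 7, 17, 23, 31, ∞}.
(a,b)_3: α=0, u≡1; β=-1, v≡2 (mod 3); (1|3)=+1, (2|3)=-1; sign (−1)^0·+1^-1·-1^0 = +1.
(a,b)_17: α=1, u≡3; β=0, v≡8 (mod 17); (3|17)=-1, (8|17)=+1; sign (−1)^0·-1^0·+1^1 = +1.
(a,b)_23: α=1, u≡11; β=0, v≡18 (mod 23); (11|23)=-1, (18|23)=+1; sign (−1)^0·-1^0·+1^1 = +1.
(a,b)_31: α=0, u≡8; β=1, v≡6 (mod 31); (8|31)=+1, (6|31)=-1; sign (−1)^0·+1^1·-1^0 = +1.
(a,b)_2: α=2, β=2; u≡7, v≡7 (mod 8); ε(u)ε(v)=1·1, αω(v)=2·0, βω(u)=2·0; sum ≡ 1  ⇒  -1.
(a,b)_∞: sgn(391)=+, sgn(3255)=+, so +1.
(a,b)_5: α=-2, u≡4; β=-1, v≡1 (mod 5); (4|5)=+1, (1|5)=+1; sign (−1)^0·+1^-1·+1^-2 = +1.
(a,b)_7: α=0, u≡6; β=1, v≡5 (mod 7); (6|7)=-1, (5|7)=-1; sign (−1)^0·-1^1·-1^0 = -1.
Ram(391, 3255) = {2, 7}; no ℚ_2-point on the conic.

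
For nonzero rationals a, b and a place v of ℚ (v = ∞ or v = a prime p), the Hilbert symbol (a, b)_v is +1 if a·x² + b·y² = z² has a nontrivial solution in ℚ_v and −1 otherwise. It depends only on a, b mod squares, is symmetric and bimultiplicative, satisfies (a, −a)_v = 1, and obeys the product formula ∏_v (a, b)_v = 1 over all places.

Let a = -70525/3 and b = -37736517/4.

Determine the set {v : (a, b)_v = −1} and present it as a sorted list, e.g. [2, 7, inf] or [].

[3, 7, 13, inf]

Mod squares: a ≡ -8463, b ≡ -93. Check v ∈ {∞, 2, 3, 5, 7, 13, 31}.
v=13: a=13^1·(≡3), b=13^2·(≡2) mod 13; (3|13)=+1, (2|13)=-1; (−1)^{1·2·6}·(+1)^2·(-1)^1 = -1.
v=31: a=31^1·(≡27), b=31^1·(≡8) mod 31; (27|31)=-1, (8|31)=+1; (−1)^{1·1·15}·(-1)^1·(+1)^1 = +1.
v=7: a=7^1·(≡4), b=7^4·(≡3) mod 7; (4|7)=+1, (3|7)=-1; (−1)^{1·4·3}·(+1)^4·(-1)^1 = -1.
v=3: a=3^-1·(≡2), b=3^1·(≡2) mod 3; (2|3)=-1, (2|3)=-1; (−1)^{-1·1·1}·(-1)^1·(-1)^-1 = -1.
v=5: a=5^2·(≡3), b=5^0·(≡2) mod 5; (3|5)=-1, (2|5)=-1; (−1)^{2·0·2}·(-1)^0·(-1)^2 = +1.
v=2: v_2(a)=0, v_2(b)=-2; units ≡ 1, 3 (mod 8); ε·ε+αω+βω = 0·1+0·1+-2·0 ≡ 0  ⇒  (a,b)_2 = +1.
v=∞: -8463 < 0 and -93 < 0  ⇒  (a,b)_∞ = -1.
(-8463, -93 / ℚ) ramifies at {3, 7, 13, ∞}: a division algebra.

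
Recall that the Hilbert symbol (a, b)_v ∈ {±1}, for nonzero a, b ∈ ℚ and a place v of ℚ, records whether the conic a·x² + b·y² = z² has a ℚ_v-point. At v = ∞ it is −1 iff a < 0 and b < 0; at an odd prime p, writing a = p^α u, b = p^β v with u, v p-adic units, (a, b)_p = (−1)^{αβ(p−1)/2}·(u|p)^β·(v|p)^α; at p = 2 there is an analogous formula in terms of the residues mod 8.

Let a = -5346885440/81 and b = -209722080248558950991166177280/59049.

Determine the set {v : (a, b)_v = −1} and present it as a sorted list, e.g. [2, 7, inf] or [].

[5, inf]

(a, b) ≡ (-83545085, -3632395) mod (ℚ^×)²; places V = {2, 3, 5, 13, 17, 19, 23, 29, 41, 47, ∞}.
(a,b)_13: α=1, u≡7; β=3, v≡5 (mod 13); (7|13)=-1, (5|13)=-1; sign (−1)^0·-1^3·-1^1 = +1.
(a,b)_23: α=1, u≡4; β=0, v≡2 (mod 23); (4|23)=+1, (2|23)=+1; sign (−1)^0·+1^0·+1^1 = +1.
(a,b)_2: α=6, β=20; u≡3, v≡5 (mod 8); ε(u)ε(v)=1·0, αω(v)=6·1, βω(u)=20·1; sum ≡ 0  ⇒  +1.
(a,b)_3: α=-4, u≡1; β=-10, v≡2 (mod 3); (1|3)=+1, (2|3)=-1; sign (−1)^0·+1^-10·-1^-4 = +1.
(a,b)_5: α=1, u≡2; β=1, v≡1 (mod 5); (2|5)=-1, (1|5)=+1; sign (−1)^0·-1^1·+1^1 = -1.
(a,b)_47: α=1, u≡16; β=3, v≡26 (mod 47); (16|47)=+1, (26|47)=-1; sign (−1)^1·+1^3·-1^1 = +1.
(a,b)_29: α=1, u≡5; β=3, v≡6 (mod 29); (5|29)=+1, (6|29)=+1; sign (−1)^0·+1^3·+1^1 = +1.
(a,b)_41: α=1, u≡24; β=3, v≡24 (mod 41); (24|41)=-1, (24|41)=-1; sign (−1)^0·-1^3·-1^1 = +1.
(a,b)_∞: sgn(-83545085)=−, sgn(-3632395)=−, so -1.
(a,b)_19: α=0, u≡7; β=2, v≡17 (mod 19); (7|19)=+1, (17|19)=+1; sign (−1)^0·+1^2·+1^0 = +1.
(a,b)_17: α=0, u≡4; β=2, v≡11 (mod 17); (4|17)=+1, (11|17)=-1; sign (−1)^0·+1^2·-1^0 = +1.
|Ram(-83545085, -3632395)| = 2, even; anisotropic at {5, ∞}.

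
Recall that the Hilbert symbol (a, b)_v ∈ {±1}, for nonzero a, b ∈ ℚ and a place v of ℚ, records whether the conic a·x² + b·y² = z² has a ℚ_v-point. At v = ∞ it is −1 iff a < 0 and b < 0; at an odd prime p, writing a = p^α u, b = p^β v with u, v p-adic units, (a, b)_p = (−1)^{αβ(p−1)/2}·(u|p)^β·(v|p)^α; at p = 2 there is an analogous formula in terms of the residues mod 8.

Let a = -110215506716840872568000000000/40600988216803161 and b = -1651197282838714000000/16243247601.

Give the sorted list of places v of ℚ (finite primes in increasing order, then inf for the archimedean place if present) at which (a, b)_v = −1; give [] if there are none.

[2, 13, 19, 29, 53, inf]

(a, b) ≡ (-1898195, -106) mod (ℚ^×)²; places V = {2, 3, 5, 7, 13, 17, 19, 29, 31, 53, ∞}.
(a,b)_13: α=3, u≡9; β=2, v≡7 (mod 13); (9|13)=+1, (7|13)=-1; sign (−1)^0·+1^2·-1^3 = -1.
(a,b)_53: α=1, u≡11; β=1, v≡34 (mod 53); (11|53)=+1, (34|53)=-1; sign (−1)^0·+1^1·-1^1 = -1.
(a,b)_29: α=7, u≡10; β=4, v≡11 (mod 29); (10|29)=-1, (11|29)=-1; sign (−1)^0·-1^4·-1^7 = -1.
(a,b)_2: α=12, β=7; u≡5, v≡3 (mod 8); ε(u)ε(v)=0·1, αω(v)=12·1, βω(u)=7·1; sum ≡ 1  ⇒  -1.
(a,b)_3: α=-6, u≡1; β=-4, v≡2 (mod 3); (1|3)=+1, (2|3)=-1; sign (−1)^0·+1^-4·-1^-6 = +1.
(a,b)_19: α=3, u≡17; β=4, v≡3 (mod 19); (17|19)=+1, (3|19)=-1; sign (−1)^0·+1^4·-1^3 = -1.
(a,b)_31: α=-2, u≡7; β=0, v≡25 (mod 31); (7|31)=+1, (25|31)=+1; sign (−1)^0·+1^0·+1^-2 = +1.
(a,b)_5: α=9, u≡4; β=6, v≡4 (mod 5); (4|5)=+1, (4|5)=+1; sign (−1)^0·+1^6·+1^9 = +1.
(a,b)_7: α=-4, u≡2; β=-4, v≡6 (mod 7); (2|7)=+1, (6|7)=-1; sign (−1)^0·+1^-4·-1^-4 = +1.
(a,b)_∞: sgn(-1898195)=−, sgn(-106)=−, so -1.
(a,b)_17: α=-6, u≡16; β=-4, v≡8 (mod 17); (16|17)=+1, (8|17)=+1; sign (−1)^0·+1^-4·+1^-6 = +1.
(-1898195, -106 / ℚ) ramifies at {2, 13, 19, 29, 53, ∞}: a division algebra.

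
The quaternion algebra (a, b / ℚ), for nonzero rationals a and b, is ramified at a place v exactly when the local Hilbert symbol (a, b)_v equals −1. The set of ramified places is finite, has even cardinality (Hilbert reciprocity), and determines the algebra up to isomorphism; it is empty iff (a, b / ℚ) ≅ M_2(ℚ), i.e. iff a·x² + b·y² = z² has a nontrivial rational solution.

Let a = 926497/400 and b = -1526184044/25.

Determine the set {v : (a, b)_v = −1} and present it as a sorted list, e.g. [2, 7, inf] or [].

(a, b) ≡ (7657, -721259) mod (ℚ^×)²; places V = {2, 5, 7, 11, 13, 17, 19, 23, 29, 31, ∞}.
(a,b)_23: α=0, u≡14; β=2, v≡19 (mod 23); (14|23)=-1, (19|23)=-1; sign (−1)^0·-1^2·-1^0 = +1.
(a,b)_7: α=0, u≡5; β=1, v≡5 (mod 7); (5|7)=-1, (5|7)=-1; sign (−1)^0·-1^1·-1^0 = -1.
(a,b)_31: α=1, u≡30; β=0, v≡7 (mod 31); (30|31)=-1, (7|31)=+1; sign (−1)^0·-1^0·+1^1 = +1.
(a,b)_∞: sgn(7657)=+, sgn(-721259)=−, so +1.
(a,b)_19: α=1, u≡9; β=1, v≡17 (mod 19); (9|19)=+1, (17|19)=+1; sign (−1)^1·+1^1·+1^1 = -1.
(a,b)_29: α=0, u≡4; β=1, v≡10 (mod 29); (4|29)=+1, (10|29)=-1; sign (−1)^0·+1^1·-1^0 = +1.
(a,b)_11: α=2, u≡3; β=1, v≡10 (mod 11); (3|11)=+1, (10|11)=-1; sign (−1)^0·+1^1·-1^2 = +1.
(a,b)_17: α=0, u≡11; β=1, v≡5 (mod 17); (11|17)=-1, (5|17)=-1; sign (−1)^0·-1^1·-1^0 = -1.
(a,b)_13: α=1, u≡12; β=0, v≡8 (mod 13); (12|13)=+1, (8|13)=-1; sign (−1)^0·+1^0·-1^1 = -1.
(a,b)_2: α=-4, β=2; u≡1, v≡5 (mod 8); ε(u)ε(v)=0·0, αω(v)=-4·1, βω(u)=2·0; sum ≡ 0  ⇒  +1.
(a,b)_5: α=-2, u≡2; β=-2, v≡1 (mod 5); (2|5)=-1, (1|5)=+1; sign (−1)^0·-1^-2·+1^-2 = +1.
|Ram(7657, -721259)| = 4, even; anisotropic at {7, 13, 17, 19}.

[7, 13, 17, 19]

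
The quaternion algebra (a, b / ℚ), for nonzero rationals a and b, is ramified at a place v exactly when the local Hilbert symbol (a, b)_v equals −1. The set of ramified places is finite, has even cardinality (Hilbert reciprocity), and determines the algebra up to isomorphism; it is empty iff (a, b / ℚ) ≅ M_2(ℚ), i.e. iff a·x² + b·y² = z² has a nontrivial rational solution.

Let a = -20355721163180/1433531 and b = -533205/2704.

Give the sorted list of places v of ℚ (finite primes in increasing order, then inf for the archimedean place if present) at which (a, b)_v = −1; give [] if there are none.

[2, 29, 41, inf]

Mod squares: a ≡ -1165945, b ≡ -205. Check v ∈ {∞, 2, 3, 5, 11, 13, 17, 19, 29, 41, 43}.
v=17: a=17^1·(≡6), b=17^2·(≡8) mod 17; (6|17)=-1, (8|17)=+1; (−1)^{1·2·8}·(-1)^2·(+1)^1 = +1.
v=11: a=11^-1·(≡1), b=11^0·(≡1) mod 11; (1|11)=+1, (1|11)=+1; (−1)^{-1·0·5}·(+1)^0·(+1)^-1 = +1.
v=41: a=41^2·(≡27), b=41^1·(≡4) mod 41; (27|41)=-1, (4|41)=+1; (−1)^{2·1·20}·(-1)^1·(+1)^2 = -1.
v=3: a=3^0·(≡2), b=3^2·(≡2) mod 3; (2|3)=-1, (2|3)=-1; (−1)^{0·2·1}·(-1)^2·(-1)^0 = +1.
v=13: a=13^4·(≡1), b=13^-2·(≡1) mod 13; (1|13)=+1, (1|13)=+1; (−1)^{4·-2·6}·(+1)^-2·(+1)^4 = +1.
v=5: a=5^1·(≡4), b=5^1·(≡1) mod 5; (4|5)=+1, (1|5)=+1; (−1)^{1·1·2}·(+1)^1·(+1)^1 = +1.
v=∞: -1165945 < 0 and -205 < 0  ⇒  (a,b)_∞ = -1.
v=43: a=43^1·(≡27), b=43^0·(≡1) mod 43; (27|43)=-1, (1|43)=+1; (−1)^{1·0·21}·(-1)^0·(+1)^1 = +1.
v=2: v_2(a)=2, v_2(b)=-4; units ≡ 7, 3 (mod 8); ε·ε+αω+βω = 1·1+2·1+-4·0 ≡ 1  ⇒  (a,b)_2 = -1.
v=29: a=29^1·(≡14), b=29^0·(≡15) mod 29; (14|29)=-1, (15|29)=-1; (−1)^{1·0·14}·(-1)^0·(-1)^1 = -1.
v=19: a=19^-4·(≡6), b=19^0·(≡5) mod 19; (6|19)=+1, (5|19)=+1; (−1)^{-4·0·9}·(+1)^0·(+1)^-4 = +1.
Ram(-1165945, -205) = {2, 29, 41, ∞}; no ℚ_2-point on the conic.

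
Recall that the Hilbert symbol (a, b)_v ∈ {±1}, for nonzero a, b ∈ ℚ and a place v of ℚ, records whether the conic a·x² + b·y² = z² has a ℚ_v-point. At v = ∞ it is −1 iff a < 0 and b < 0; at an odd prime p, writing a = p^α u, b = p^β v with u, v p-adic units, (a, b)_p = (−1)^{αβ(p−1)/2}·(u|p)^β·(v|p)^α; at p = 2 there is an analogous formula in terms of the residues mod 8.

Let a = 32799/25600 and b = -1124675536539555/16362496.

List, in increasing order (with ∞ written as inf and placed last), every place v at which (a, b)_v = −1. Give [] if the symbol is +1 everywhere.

[2, 13]

(a, b) ≡ (39, -2945) mod (ℚ^×)²; places V = {2, 3, 5, 7, 11, 13, 19, 23, 29, 31, ∞}.
(a,b)_19: α=0, u≡17; β=-1, v≡1 (mod 19); (17|19)=+1, (1|19)=+1; sign (−1)^0·+1^-1·+1^0 = +1.
(a,b)_31: α=0, u≡5; β=1, v≡17 (mod 31); (5|31)=+1, (17|31)=-1; sign (−1)^0·+1^1·-1^0 = +1.
(a,b)_7: α=0, u≡4; β=2, v≡1 (mod 7); (4|7)=+1, (1|7)=+1; sign (−1)^0·+1^2·+1^0 = +1.
(a,b)_11: α=0, u≡10; β=2, v≡3 (mod 11); (10|11)=-1, (3|11)=+1; sign (−1)^0·-1^2·+1^0 = +1.
(a,b)_5: α=-2, u≡1; β=1, v≡4 (mod 5); (1|5)=+1, (4|5)=+1; sign (−1)^0·+1^1·+1^-2 = +1.
(a,b)_23: α=0, u≡1; β=2, v≡21 (mod 23); (1|23)=+1, (21|23)=-1; sign (−1)^0·+1^2·-1^0 = +1.
(a,b)_∞: sgn(39)=+, sgn(-2945)=−, so +1.
(a,b)_3: α=1, u≡1; β=4, v≡1 (mod 3); (1|3)=+1, (1|3)=+1; sign (−1)^0·+1^4·+1^1 = +1.
(a,b)_2: α=-10, β=-10; u≡7, v≡7 (mod 8); ε(u)ε(v)=1·1, αω(v)=-10·0, βω(u)=-10·0; sum ≡ 1  ⇒  -1.
(a,b)_13: α=1, u≡9; β=4, v≡2 (mod 13); (9|13)=+1, (2|13)=-1; sign (−1)^0·+1^4·-1^1 = -1.
(a,b)_29: α=2, u≡11; β=-2, v≡1 (mod 29); (11|29)=-1, (1|29)=+1; sign (−1)^0·-1^-2·+1^2 = +1.
Ram(39, -2945) = {2, 13}; no ℚ_2-point on the conic.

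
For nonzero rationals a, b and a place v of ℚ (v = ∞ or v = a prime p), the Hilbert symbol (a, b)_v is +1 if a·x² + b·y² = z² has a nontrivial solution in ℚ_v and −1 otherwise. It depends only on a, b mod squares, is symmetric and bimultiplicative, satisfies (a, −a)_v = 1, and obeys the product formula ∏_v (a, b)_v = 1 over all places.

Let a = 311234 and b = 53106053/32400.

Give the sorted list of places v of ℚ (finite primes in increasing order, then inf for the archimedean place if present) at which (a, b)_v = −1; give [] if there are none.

(a, b) ≡ (311234, 53) mod (ℚ^×)²; places V = {2, 3, 5, 7, 11, 13, 43, 47, 53, ∞}.
(a,b)_43: α=1, u≡14; β=0, v≡1 (mod 43); (14|43)=+1, (1|43)=+1; sign (−1)^0·+1^0·+1^1 = +1.
(a,b)_47: α=1, u≡42; β=0, v≡36 (mod 47); (42|47)=+1, (36|47)=+1; sign (−1)^0·+1^0·+1^1 = +1.
(a,b)_53: α=0, u≡18; β=1, v≡52 (mod 53); (18|53)=-1, (52|53)=+1; sign (−1)^0·-1^1·+1^0 = -1.
(a,b)_∞: sgn(311234)=+, sgn(53)=+, so +1.
(a,b)_11: α=1, u≡2; β=2, v≡3 (mod 11); (2|11)=-1, (3|11)=+1; sign (−1)^0·-1^2·+1^1 = +1.
(a,b)_5: α=0, u≡4; β=-2, v≡3 (mod 5); (4|5)=+1, (3|5)=-1; sign (−1)^0·+1^-2·-1^0 = +1.
(a,b)_13: α=0, u≡1; β=2, v≡10 (mod 13); (1|13)=+1, (10|13)=+1; sign (−1)^0·+1^2·+1^0 = +1.
(a,b)_3: α=0, u≡2; β=-4, v≡2 (mod 3); (2|3)=-1, (2|3)=-1; sign (−1)^0·-1^-4·-1^0 = +1.
(a,b)_7: α=1, u≡5; β=2, v≡2 (mod 7); (5|7)=-1, (2|7)=+1; sign (−1)^0·-1^2·+1^1 = +1.
(a,b)_2: α=1, β=-4; u≡1, v≡5 (mod 8); ε(u)ε(v)=0·0, αω(v)=1·1, βω(u)=-4·0; sum ≡ 1  ⇒  -1.
Ram(311234, 53) = {2, 53}; no ℚ_2-point on the conic.

[2, 53]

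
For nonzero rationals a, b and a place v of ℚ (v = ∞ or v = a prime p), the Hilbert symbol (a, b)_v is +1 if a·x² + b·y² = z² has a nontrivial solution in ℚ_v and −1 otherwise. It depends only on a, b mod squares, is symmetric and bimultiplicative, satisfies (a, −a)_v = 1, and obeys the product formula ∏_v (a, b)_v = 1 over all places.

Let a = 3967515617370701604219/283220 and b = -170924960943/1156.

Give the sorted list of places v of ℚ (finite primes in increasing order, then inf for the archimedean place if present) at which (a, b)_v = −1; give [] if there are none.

(a, b) ≡ (55, -407) mod (ℚ^×)²; places V = {2, 3, 5, 7, 11, 17, 23, 37, ∞}.
(a,b)_11: α=7, u≡4; β=3, v≡2 (mod 11); (4|11)=+1, (2|11)=-1; sign (−1)^1·+1^3·-1^7 = +1.
(a,b)_5: α=-1, u≡1; β=0, v≡2 (mod 5); (1|5)=+1, (2|5)=-1; sign (−1)^0·+1^0·-1^-1 = -1.
(a,b)_3: α=12, u≡1; β=8, v≡1 (mod 3); (1|3)=+1, (1|3)=+1; sign (−1)^0·+1^8·+1^12 = +1.
(a,b)_23: α=4, u≡12; β=2, v≡19 (mod 23); (12|23)=+1, (19|23)=-1; sign (−1)^0·+1^2·-1^4 = +1.
(a,b)_∞: sgn(55)=+, sgn(-407)=−, so +1.
(a,b)_17: α=-2, u≡13; β=-2, v≡16 (mod 17); (13|17)=+1, (16|17)=+1; sign (−1)^0·+1^-2·+1^-2 = +1.
(a,b)_37: α=2, u≡13; β=1, v≡27 (mod 37); (13|37)=-1, (27|37)=+1; sign (−1)^0·-1^1·+1^2 = -1.
(a,b)_2: α=-2, β=-2; u≡7, v≡1 (mod 8); ε(u)ε(v)=1·0, αω(v)=-2·0, βω(u)=-2·0; sum ≡ 0  ⇒  +1.
(a,b)_7: α=-2, u≡5; β=0, v≡5 (mod 7); (5|7)=-1, (5|7)=-1; sign (−1)^0·-1^0·-1^-2 = +1.
|Ram(55, -407)| = 2, even; anisotropic at {5, 37}.

[5, 37]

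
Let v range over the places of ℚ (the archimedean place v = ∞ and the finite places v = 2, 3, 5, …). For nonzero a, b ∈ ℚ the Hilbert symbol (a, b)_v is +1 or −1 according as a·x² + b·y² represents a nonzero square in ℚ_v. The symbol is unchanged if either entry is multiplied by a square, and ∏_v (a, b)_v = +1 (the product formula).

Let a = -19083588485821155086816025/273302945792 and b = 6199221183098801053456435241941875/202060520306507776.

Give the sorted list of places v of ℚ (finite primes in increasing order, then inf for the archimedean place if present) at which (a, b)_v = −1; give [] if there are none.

(a, b) ≡ (-9282, 19227) mod (ℚ^×)²; places V = {2, 3, 5, 7, 11, 13, 17, 19, 23, 29, 47, ∞}.
(a,b)_7: α=5, u≡4; β=6, v≡6 (mod 7); (4|7)=+1, (6|7)=-1; sign (−1)^0·+1^6·-1^5 = -1.
(a,b)_5: α=2, u≡2; β=4, v≡2 (mod 5); (2|5)=-1, (2|5)=-1; sign (−1)^0·-1^4·-1^2 = +1.
(a,b)_23: α=4, u≡19; β=6, v≡11 (mod 23); (19|23)=-1, (11|23)=-1; sign (−1)^0·-1^6·-1^4 = +1.
(a,b)_47: α=2, u≡17; β=2, v≡24 (mod 47); (17|47)=+1, (24|47)=+1; sign (−1)^0·+1^2·+1^2 = +1.
(a,b)_13: α=1, u≡4; β=1, v≡12 (mod 13); (4|13)=+1, (12|13)=+1; sign (−1)^0·+1^1·+1^1 = +1.
(a,b)_29: α=2, u≡19; β=3, v≡1 (mod 29); (19|29)=-1, (1|29)=+1; sign (−1)^0·-1^3·+1^2 = -1.
(a,b)_∞: sgn(-9282)=−, sgn(19227)=+, so +1.
(a,b)_11: α=4, u≡6; β=6, v≡6 (mod 11); (6|11)=-1, (6|11)=-1; sign (−1)^0·-1^6·-1^4 = +1.
(a,b)_3: α=3, u≡2; β=3, v≡1 (mod 3); (2|3)=-1, (1|3)=+1; sign (−1)^1·-1^3·+1^3 = +1.
(a,b)_17: α=1, u≡4; β=1, v≡4 (mod 17); (4|17)=+1, (4|17)=+1; sign (−1)^0·+1^1·+1^1 = +1.
(a,b)_19: α=-4, u≡11; β=-6, v≡8 (mod 19); (11|19)=+1, (8|19)=-1; sign (−1)^0·+1^-6·-1^-4 = +1.
(a,b)_2: α=-21, β=-32; u≡7, v≡3 (mod 8); ε(u)ε(v)=1·1, αω(v)=-21·1, βω(u)=-32·0; sum ≡ 0  ⇒  +1.
Ram(-9282, 19227) = {7, 29}; no ℚ_7-point on the conic.

[7, 29]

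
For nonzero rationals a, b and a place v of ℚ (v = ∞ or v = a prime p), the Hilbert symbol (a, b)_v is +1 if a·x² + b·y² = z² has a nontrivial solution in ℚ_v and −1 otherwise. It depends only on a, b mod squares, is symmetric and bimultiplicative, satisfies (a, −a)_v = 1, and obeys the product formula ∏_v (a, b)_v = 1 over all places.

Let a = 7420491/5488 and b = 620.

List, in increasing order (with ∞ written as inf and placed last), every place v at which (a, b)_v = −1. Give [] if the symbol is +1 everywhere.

[3, 5, 29, 31]

Mod squares: a ≡ 7917, b ≡ 155. Check v ∈ {∞, 2, 3, 5, 7, 13, 29, 31}.
v=2: v_2(a)=-4, v_2(b)=2; units ≡ 5, 3 (mod 8); ε·ε+αω+βω = 0·1+-4·1+2·1 ≡ 0  ⇒  (a,b)_2 = +1.
v=13: a=13^1·(≡8), b=13^0·(≡9) mod 13; (8|13)=-1, (9|13)=+1; (−1)^{1·0·6}·(-1)^0·(+1)^1 = +1.
v=7: a=7^-3·(≡4), b=7^0·(≡4) mod 7; (4|7)=+1, (4|7)=+1; (−1)^{-3·0·3}·(+1)^0·(+1)^-3 = +1.
v=29: a=29^1·(≡10), b=29^0·(≡11) mod 29; (10|29)=-1, (11|29)=-1; (−1)^{1·0·14}·(-1)^0·(-1)^1 = -1.
v=5: a=5^0·(≡2), b=5^1·(≡4) mod 5; (2|5)=-1, (4|5)=+1; (−1)^{0·1·2}·(-1)^1·(+1)^0 = -1.
v=∞: 7917 > 0 and 155 > 0  ⇒  (a,b)_∞ = +1.
v=31: a=31^0·(≡21), b=31^1·(≡20) mod 31; (21|31)=-1, (20|31)=+1; (−1)^{0·1·15}·(-1)^1·(+1)^0 = -1.
v=3: a=3^9·(≡2), b=3^0·(≡2) mod 3; (2|3)=-1, (2|3)=-1; (−1)^{9·0·1}·(-1)^0·(-1)^9 = -1.
(7917, 155 / ℚ) ramifies at {3, 5, 29, 31}: a division algebra.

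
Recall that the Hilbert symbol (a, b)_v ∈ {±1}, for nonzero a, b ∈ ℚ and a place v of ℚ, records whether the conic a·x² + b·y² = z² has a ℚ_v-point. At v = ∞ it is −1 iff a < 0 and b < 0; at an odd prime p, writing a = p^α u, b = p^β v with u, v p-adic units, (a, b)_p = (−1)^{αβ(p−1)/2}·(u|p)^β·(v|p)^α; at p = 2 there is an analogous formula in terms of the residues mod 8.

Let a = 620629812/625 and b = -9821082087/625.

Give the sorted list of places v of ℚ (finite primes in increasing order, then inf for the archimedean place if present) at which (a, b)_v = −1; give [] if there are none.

[23, 29]

(a, b) ≡ (493, -419543) mod (ℚ^×)²; places V = {2, 3, 5, 11, 17, 23, 29, 37, ∞}.
(a,b)_23: α=0, u≡5; β=1, v≡14 (mod 23); (5|23)=-1, (14|23)=-1; sign (−1)^0·-1^1·-1^0 = -1.
(a,b)_11: α=2, u≡9; β=0, v≡7 (mod 11); (9|11)=+1, (7|11)=-1; sign (−1)^0·+1^0·-1^2 = +1.
(a,b)_17: α=3, u≡5; β=3, v≡5 (mod 17); (5|17)=-1, (5|17)=-1; sign (−1)^0·-1^3·-1^3 = +1.
(a,b)_∞: sgn(493)=+, sgn(-419543)=−, so +1.
(a,b)_37: α=0, u≡12; β=1, v≡23 (mod 37); (12|37)=+1, (23|37)=-1; sign (−1)^0·+1^1·-1^0 = +1.
(a,b)_5: α=-4, u≡2; β=-4, v≡3 (mod 5); (2|5)=-1, (3|5)=-1; sign (−1)^0·-1^-4·-1^-4 = +1.
(a,b)_2: α=2, β=0; u≡5, v≡1 (mod 8); ε(u)ε(v)=0·0, αω(v)=2·0, βω(u)=0·1; sum ≡ 0  ⇒  +1.
(a,b)_3: α=2, u≡1; β=4, v≡1 (mod 3); (1|3)=+1, (1|3)=+1; sign (−1)^0·+1^4·+1^2 = +1.
(a,b)_29: α=1, u≡19; β=1, v≡16 (mod 29); (19|29)=-1, (16|29)=+1; sign (−1)^0·-1^1·+1^1 = -1.
|Ram(493, -419543)| = 2, even; anisotropic at {23, 29}.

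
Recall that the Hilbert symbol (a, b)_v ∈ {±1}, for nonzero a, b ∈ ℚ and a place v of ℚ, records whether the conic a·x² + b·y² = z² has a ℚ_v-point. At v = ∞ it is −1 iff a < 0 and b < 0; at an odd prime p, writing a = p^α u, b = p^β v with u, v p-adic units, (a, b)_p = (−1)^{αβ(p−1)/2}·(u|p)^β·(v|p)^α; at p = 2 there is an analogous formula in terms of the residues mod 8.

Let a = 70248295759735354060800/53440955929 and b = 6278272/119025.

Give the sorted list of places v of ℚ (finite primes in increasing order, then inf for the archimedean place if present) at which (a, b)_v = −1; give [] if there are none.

Mod squares: a ≡ 7, b ≡ 2002. Check v ∈ {∞, 2, 3, 5, 7, 11, 13, 19, 23}.
v=19: a=19^-2·(≡11), b=19^0·(≡5) mod 19; (11|19)=+1, (5|19)=+1; (−1)^{-2·0·9}·(+1)^0·(+1)^-2 = +1.
v=11: a=11^4·(≡2), b=11^1·(≡10) mod 11; (2|11)=-1, (10|11)=-1; (−1)^{4·1·5}·(-1)^1·(-1)^4 = -1.
v=2: v_2(a)=12, v_2(b)=7; units ≡ 7, 1 (mod 8); ε·ε+αω+βω = 1·0+12·0+7·0 ≡ 0  ⇒  (a,b)_2 = +1.
v=∞: 7 > 0 and 2002 > 0  ⇒  (a,b)_∞ = +1.
v=13: a=13^4·(≡6), b=13^1·(≡2) mod 13; (6|13)=-1, (2|13)=-1; (−1)^{4·1·6}·(-1)^1·(-1)^4 = -1.
v=23: a=23^-6·(≡15), b=23^-2·(≡3) mod 23; (15|23)=-1, (3|23)=+1; (−1)^{-6·-2·11}·(-1)^-2·(+1)^-6 = +1.
v=5: a=5^2·(≡3), b=5^-2·(≡2) mod 5; (3|5)=-1, (2|5)=-1; (−1)^{2·-2·2}·(-1)^-2·(-1)^2 = +1.
v=3: a=3^14·(≡1), b=3^-2·(≡1) mod 3; (1|3)=+1, (1|3)=+1; (−1)^{14·-2·1}·(+1)^-2·(+1)^14 = +1.
v=7: a=7^3·(≡1), b=7^3·(≡5) mod 7; (1|7)=+1, (5|7)=-1; (−1)^{3·3·3}·(+1)^3·(-1)^3 = +1.
|Ram(7, 2002)| = 2, even; anisotropic at {11, 13}.

[11, 13]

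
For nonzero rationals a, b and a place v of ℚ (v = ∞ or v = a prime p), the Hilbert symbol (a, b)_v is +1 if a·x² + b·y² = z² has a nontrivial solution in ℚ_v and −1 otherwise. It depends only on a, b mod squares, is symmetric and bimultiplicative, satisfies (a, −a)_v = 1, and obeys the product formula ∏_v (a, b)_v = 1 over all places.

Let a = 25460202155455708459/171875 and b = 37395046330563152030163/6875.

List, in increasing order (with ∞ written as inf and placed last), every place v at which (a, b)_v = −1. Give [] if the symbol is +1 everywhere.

Mod squares: a ≡ 8841914081, b ≡ 187473. Check v ∈ {∞, 2, 3, 5, 7, 11, 13, 17, 19, 23, 29, 41}.
v=23: a=23^1·(≡4), b=23^1·(≡12) mod 23; (4|23)=+1, (12|23)=+1; (−1)^{1·1·11}·(+1)^1·(+1)^1 = -1.
v=2: v_2(a)=0, v_2(b)=0; units ≡ 1, 1 (mod 8); ε·ε+αω+βω = 0·0+0·0+0·0 ≡ 0  ⇒  (a,b)_2 = +1.
v=17: a=17^3·(≡3), b=17^2·(≡6) mod 17; (3|17)=-1, (6|17)=-1; (−1)^{3·2·8}·(-1)^2·(-1)^3 = -1.
v=5: a=5^-6·(≡4), b=5^-4·(≡3) mod 5; (4|5)=+1, (3|5)=-1; (−1)^{-6·-4·2}·(+1)^-4·(-1)^-6 = +1.
v=∞: 8841914081 > 0 and 187473 > 0  ⇒  (a,b)_∞ = +1.
v=7: a=7^1·(≡2), b=7^2·(≡6) mod 7; (2|7)=+1, (6|7)=-1; (−1)^{1·2·3}·(+1)^2·(-1)^1 = -1.
v=29: a=29^3·(≡24), b=29^4·(≡15) mod 29; (24|29)=+1, (15|29)=-1; (−1)^{3·4·14}·(+1)^4·(-1)^3 = -1.
v=19: a=19^5·(≡10), b=19^5·(≡5) mod 19; (10|19)=-1, (5|19)=+1; (−1)^{5·5·9}·(-1)^5·(+1)^5 = +1.
v=11: a=11^-1·(≡1), b=11^-1·(≡5) mod 11; (1|11)=+1, (5|11)=+1; (−1)^{-1·-1·5}·(+1)^-1·(+1)^-1 = -1.
v=41: a=41^1·(≡18), b=41^2·(≡10) mod 41; (18|41)=+1, (10|41)=+1; (−1)^{1·2·20}·(+1)^2·(+1)^1 = +1.
v=13: a=13^1·(≡3), b=13^1·(≡3) mod 13; (3|13)=+1, (3|13)=+1; (−1)^{1·1·6}·(+1)^1·(+1)^1 = +1.
v=3: a=3^0·(≡2), b=3^1·(≡1) mod 3; (2|3)=-1, (1|3)=+1; (−1)^{0·1·1}·(-1)^1·(+1)^0 = -1.
|Ram(8841914081, 187473)| = 6, even; anisotropic at {3, 7, 11, 17, 23, 29}.

[3, 7, 11, 17, 23, 29]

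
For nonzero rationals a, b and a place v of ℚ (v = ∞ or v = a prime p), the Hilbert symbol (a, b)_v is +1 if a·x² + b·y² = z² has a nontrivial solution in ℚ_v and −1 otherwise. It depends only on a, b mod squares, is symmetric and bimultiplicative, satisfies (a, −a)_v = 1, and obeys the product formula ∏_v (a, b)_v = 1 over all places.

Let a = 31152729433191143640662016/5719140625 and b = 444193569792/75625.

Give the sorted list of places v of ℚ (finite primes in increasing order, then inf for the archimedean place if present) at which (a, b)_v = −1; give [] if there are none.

Mod squares: a ≡ 29, b ≡ 5355343. Check v ∈ {∞, 2, 3, 5, 7, 11, 23, 29, 31, 37}.
v=∞: 29 > 0 and 5355343 > 0  ⇒  (a,b)_∞ = +1.
v=11: a=11^-4·(≡2), b=11^-2·(≡3) mod 11; (2|11)=-1, (3|11)=+1; (−1)^{-4·-2·5}·(-1)^-2·(+1)^-4 = +1.
v=2: v_2(a)=20, v_2(b)=10; units ≡ 5, 7 (mod 8); ε·ε+αω+βω = 0·1+20·0+10·1 ≡ 0  ⇒  (a,b)_2 = +1.
v=3: a=3^6·(≡2), b=3^4·(≡1) mod 3; (2|3)=-1, (1|3)=+1; (−1)^{6·4·1}·(-1)^4·(+1)^6 = +1.
v=29: a=29^3·(≡9), b=29^1·(≡7) mod 29; (9|29)=+1, (7|29)=+1; (−1)^{3·1·14}·(+1)^1·(+1)^3 = +1.
v=5: a=5^-8·(≡1), b=5^-4·(≡2) mod 5; (1|5)=+1, (2|5)=-1; (−1)^{-8·-4·2}·(+1)^-4·(-1)^-8 = +1.
v=7: a=7^4·(≡1), b=7^1·(≡3) mod 7; (1|7)=+1, (3|7)=-1; (−1)^{4·1·3}·(+1)^1·(-1)^4 = +1.
v=31: a=31^2·(≡23), b=31^1·(≡23) mod 31; (23|31)=-1, (23|31)=-1; (−1)^{2·1·15}·(-1)^1·(-1)^2 = -1.
v=37: a=37^2·(≡8), b=37^1·(≡8) mod 37; (8|37)=-1, (8|37)=-1; (−1)^{2·1·18}·(-1)^1·(-1)^2 = -1.
v=23: a=23^2·(≡18), b=23^1·(≡3) mod 23; (18|23)=+1, (3|23)=+1; (−1)^{2·1·11}·(+1)^1·(+1)^2 = +1.
|Ram(29, 5355343)| = 2, even; anisotropic at {31, 37}.

[31, 37]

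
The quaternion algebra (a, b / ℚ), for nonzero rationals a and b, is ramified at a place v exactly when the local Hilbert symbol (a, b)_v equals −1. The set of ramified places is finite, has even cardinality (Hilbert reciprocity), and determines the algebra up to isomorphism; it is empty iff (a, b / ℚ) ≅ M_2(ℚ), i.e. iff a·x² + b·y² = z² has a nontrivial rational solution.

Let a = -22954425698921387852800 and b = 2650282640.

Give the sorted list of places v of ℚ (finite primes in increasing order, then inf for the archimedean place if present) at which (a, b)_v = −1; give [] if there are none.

[5, 19, 23, 41]

(a, b) ≡ (-817, 89585) mod (ℚ^×)²; places V = {2, 5, 19, 23, 41, 43, ∞}.
(a,b)_2: α=10, β=4; u≡7, v≡1 (mod 8); ε(u)ε(v)=1·0, αω(v)=10·0, βω(u)=4·0; sum ≡ 0  ⇒  +1.
(a,b)_∞: sgn(-817)=−, sgn(89585)=+, so +1.
(a,b)_23: α=2, u≡15; β=1, v≡2 (mod 23); (15|23)=-1, (2|23)=+1; sign (−1)^0·-1^1·+1^2 = -1.
(a,b)_5: α=2, u≡3; β=1, v≡3 (mod 5); (3|5)=-1, (3|5)=-1; sign (−1)^0·-1^1·-1^2 = -1.
(a,b)_19: α=3, u≡10; β=1, v≡3 (mod 19); (10|19)=-1, (3|19)=-1; sign (−1)^1·-1^1·-1^3 = -1.
(a,b)_41: α=2, u≡17; β=1, v≡30 (mod 41); (17|41)=-1, (30|41)=-1; sign (−1)^0·-1^1·-1^2 = -1.
(a,b)_43: α=5, u≡40; β=2, v≡41 (mod 43); (40|43)=+1, (41|43)=+1; sign (−1)^0·+1^2·+1^5 = +1.
Ram(-817, 89585) = {5, 19, 23, 41}; no ℚ_5-point on the conic.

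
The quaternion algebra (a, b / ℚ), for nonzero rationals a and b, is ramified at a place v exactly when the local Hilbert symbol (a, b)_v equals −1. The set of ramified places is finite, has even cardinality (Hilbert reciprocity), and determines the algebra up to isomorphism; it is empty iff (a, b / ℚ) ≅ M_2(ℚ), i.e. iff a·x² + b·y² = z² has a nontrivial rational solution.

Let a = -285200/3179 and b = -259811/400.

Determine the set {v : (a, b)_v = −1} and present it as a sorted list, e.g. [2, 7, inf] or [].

(a, b) ≡ (-7843, -899) mod (ℚ^×)²; places V = {2, 5, 11, 17, 23, 29, 31, ∞}.
(a,b)_∞: sgn(-7843)=−, sgn(-899)=−, so -1.
(a,b)_29: α=0, u≡25; β=1, v≡19 (mod 29); (25|29)=+1, (19|29)=-1; sign (−1)^0·+1^1·-1^0 = +1.
(a,b)_2: α=4, β=-4; u≡5, v≡5 (mod 8); ε(u)ε(v)=0·0, αω(v)=4·1, βω(u)=-4·1; sum ≡ 0  ⇒  +1.
(a,b)_17: α=-2, u≡7; β=2, v≡4 (mod 17); (7|17)=-1, (4|17)=+1; sign (−1)^0·-1^2·+1^-2 = +1.
(a,b)_31: α=1, u≡15; β=1, v≡14 (mod 31); (15|31)=-1, (14|31)=+1; sign (−1)^1·-1^1·+1^1 = +1.
(a,b)_11: α=-1, u≡10; β=0, v≡5 (mod 11); (10|11)=-1, (5|11)=+1; sign (−1)^0·-1^0·+1^-1 = +1.
(a,b)_23: α=1, u≡4; β=0, v≡15 (mod 23); (4|23)=+1, (15|23)=-1; sign (−1)^0·+1^0·-1^1 = -1.
(a,b)_5: α=2, u≡3; β=-2, v≡4 (mod 5); (3|5)=-1, (4|5)=+1; sign (−1)^0·-1^-2·+1^2 = +1.
|Ram(-7843, -899)| = 2, even; anisotropic at {23, ∞}.

[23, inf]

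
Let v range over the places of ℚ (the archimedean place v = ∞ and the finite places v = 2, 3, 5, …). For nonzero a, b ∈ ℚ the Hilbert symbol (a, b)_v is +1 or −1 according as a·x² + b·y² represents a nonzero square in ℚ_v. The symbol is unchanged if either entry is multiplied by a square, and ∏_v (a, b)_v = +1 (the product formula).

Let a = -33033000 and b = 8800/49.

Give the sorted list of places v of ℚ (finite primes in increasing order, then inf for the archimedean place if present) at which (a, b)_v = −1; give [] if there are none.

Mod squares: a ≡ -2730, b ≡ 22. Check v ∈ {∞, 2, 3, 5, 7, 11, 13}.
v=13: a=13^1·(≡6), b=13^0·(≡9) mod 13; (6|13)=-1, (9|13)=+1; (−1)^{1·0·6}·(-1)^0·(+1)^1 = +1.
v=7: a=7^1·(≡1), b=7^-2·(≡1) mod 7; (1|7)=+1, (1|7)=+1; (−1)^{1·-2·3}·(+1)^-2·(+1)^1 = +1.
v=3: a=3^1·(≡2), b=3^0·(≡1) mod 3; (2|3)=-1, (1|3)=+1; (−1)^{1·0·1}·(-1)^0·(+1)^1 = +1.
v=5: a=5^3·(≡1), b=5^2·(≡3) mod 5; (1|5)=+1, (3|5)=-1; (−1)^{3·2·2}·(+1)^2·(-1)^3 = -1.
v=11: a=11^2·(≡9), b=11^1·(≡6) mod 11; (9|11)=+1, (6|11)=-1; (−1)^{2·1·5}·(+1)^1·(-1)^2 = +1.
v=∞: -2730 < 0 and 22 > 0  ⇒  (a,b)_∞ = +1.
v=2: v_2(a)=3, v_2(b)=5; units ≡ 3, 3 (mod 8); ε·ε+αω+βω = 1·1+3·1+5·1 ≡ 1  ⇒  (a,b)_2 = -1.
(-2730, 22 / ℚ) ramifies at {2, 5}: a division algebra.

[2, 5]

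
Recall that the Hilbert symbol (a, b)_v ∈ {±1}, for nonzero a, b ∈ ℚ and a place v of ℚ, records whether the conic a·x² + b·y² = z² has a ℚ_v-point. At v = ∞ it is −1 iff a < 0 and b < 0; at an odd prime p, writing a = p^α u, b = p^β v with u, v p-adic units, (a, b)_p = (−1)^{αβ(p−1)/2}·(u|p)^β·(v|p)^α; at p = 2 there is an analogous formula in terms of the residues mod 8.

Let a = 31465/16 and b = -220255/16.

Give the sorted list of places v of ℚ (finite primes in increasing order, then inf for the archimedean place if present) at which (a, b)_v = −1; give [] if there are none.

[5, 7]

Mod squares: a ≡ 31465, b ≡ -4495. Check v ∈ {∞, 2, 5, 7, 29, 31}.
v=∞: 31465 > 0 and -4495 < 0  ⇒  (a,b)_∞ = +1.
v=29: a=29^1·(≡8), b=29^1·(≡2) mod 29; (8|29)=-1, (2|29)=-1; (−1)^{1·1·14}·(-1)^1·(-1)^1 = +1.
v=2: v_2(a)=-4, v_2(b)=-4; units ≡ 1, 1 (mod 8); ε·ε+αω+βω = 0·0+-4·0+-4·0 ≡ 0  ⇒  (a,b)_2 = +1.
v=7: a=7^1·(≡4), b=7^2·(≡3) mod 7; (4|7)=+1, (3|7)=-1; (−1)^{1·2·3}·(+1)^2·(-1)^1 = -1.
v=31: a=31^1·(≡15), b=31^1·(≡19) mod 31; (15|31)=-1, (19|31)=+1; (−1)^{1·1·15}·(-1)^1·(+1)^1 = +1.
v=5: a=5^1·(≡3), b=5^1·(≡4) mod 5; (3|5)=-1, (4|5)=+1; (−1)^{1·1·2}·(-1)^1·(+1)^1 = -1.
Ram(31465, -4495) = {5, 7}; no ℚ_5-point on the conic.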